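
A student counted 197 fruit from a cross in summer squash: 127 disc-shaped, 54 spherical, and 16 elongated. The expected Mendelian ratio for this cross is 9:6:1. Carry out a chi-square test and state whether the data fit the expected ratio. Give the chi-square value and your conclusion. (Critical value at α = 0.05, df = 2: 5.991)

8.816; not consistent

Expected counts for N = 197 under a 9:6:1 ratio (total parts = 16):
  disc-shaped: 197 × 9/16 = 110.8125
  spherical: 197 × 6/16 = 73.875
  elongated: 197 × 1/16 = 12.3125
χ² = Σ (O − E)² / E
  disc-shaped: (127 − 110.8125)² / 110.8125 = 2.3647
  spherical: (54 − 73.875)² / 73.875 = 5.3471
  elongated: (16 − 12.3125)² / 12.3125 = 1.1044
χ² = 2.3647 + 5.3471 + 1.1044 = 8.8162 ≈ 8.816
Degrees of freedom = 3 − 1 = 2; critical value at α = 0.05 is 5.991.
Since 8.816 > 5.991, we reject the null hypothesis — the data do not fit the 9:6:1 ratio.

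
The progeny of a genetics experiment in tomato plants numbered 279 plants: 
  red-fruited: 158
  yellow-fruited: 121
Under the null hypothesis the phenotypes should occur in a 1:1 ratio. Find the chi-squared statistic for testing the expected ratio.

The 1:1 ratio has 2 parts, so with N = 279 the expected counts are:
  red-fruited: 279 × 1/2 = 139.5
  yellow-fruited: 279 × 1/2 = 139.5
χ² = Σ (O − E)² / E
  red-fruited: (158 − 139.5)² / 139.5 = 2.4534
  yellow-fruited: (121 − 139.5)² / 139.5 = 2.4534
χ² = 2.4534 + 2.4534 = 4.9068 ≈ 4.907

4.907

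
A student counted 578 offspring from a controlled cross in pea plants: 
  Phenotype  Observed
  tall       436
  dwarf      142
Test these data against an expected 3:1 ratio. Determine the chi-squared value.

0.058

Under the 3:1 hypothesis (Σ ratio = 4, N = 578):
  tall: 578 × 3/4 = 433.5
  dwarf: 578 × 1/4 = 144.5
χ² = Σ (O − E)² / E
  tall: (436 − 433.5)² / 433.5 = 0.0144
  dwarf: (142 − 144.5)² / 144.5 = 0.0433
χ² = 0.0144 + 0.0433 = 0.0577 ≈ 0.058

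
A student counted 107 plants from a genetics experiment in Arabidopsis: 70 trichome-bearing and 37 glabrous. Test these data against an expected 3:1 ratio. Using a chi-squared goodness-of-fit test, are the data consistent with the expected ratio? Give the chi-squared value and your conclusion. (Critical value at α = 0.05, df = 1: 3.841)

5.237; not consistent

Under the 3:1 hypothesis (Σ ratio = 4, N = 107):
  trichome-bearing: 107 × 3/4 = 80.25
  glabrous: 107 × 1/4 = 26.75
χ² = Σ (O − E)² / E
  trichome-bearing: (70 − 80.25)² / 80.25 = 1.3092
  glabrous: (37 − 26.75)² / 26.75 = 3.9276
χ² = 1.3092 + 3.9276 = 5.2368 ≈ 5.237
Degrees of freedom = 2 − 1 = 1; critical value at α = 0.05 is 3.841.
Since 5.237 > 3.841, we reject the null hypothesis — the data do not fit the 3:1 ratio.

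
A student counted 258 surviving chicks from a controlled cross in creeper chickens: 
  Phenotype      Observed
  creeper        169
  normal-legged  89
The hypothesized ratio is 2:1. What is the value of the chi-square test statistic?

Total ratio parts = 3. Expected numbers out of 258:
  creeper: 258 × 2/3 = 172
  normal-legged: 258 × 1/3 = 86
χ² = Σ (O − E)² / E
  creeper: (169 − 172)² / 172 = 0.0523
  normal-legged: (89 − 86)² / 86 = 0.1047
χ² = 0.0523 + 0.1047 = 0.157

0.157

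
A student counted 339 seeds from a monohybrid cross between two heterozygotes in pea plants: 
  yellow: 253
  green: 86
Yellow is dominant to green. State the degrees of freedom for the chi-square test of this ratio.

1

For a monohybrid cross between heterozygotes with complete dominance, the expected phenotypic ratio is 3:1.
A goodness-of-fit test with 2 phenotype classes has df = 2 − 1 = 1.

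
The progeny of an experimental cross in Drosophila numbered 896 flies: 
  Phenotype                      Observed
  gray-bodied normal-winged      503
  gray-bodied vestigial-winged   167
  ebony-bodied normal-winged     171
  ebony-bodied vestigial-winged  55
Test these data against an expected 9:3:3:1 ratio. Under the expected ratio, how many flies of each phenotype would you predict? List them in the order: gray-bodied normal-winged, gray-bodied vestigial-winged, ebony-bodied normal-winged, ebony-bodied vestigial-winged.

504, 168, 168, 56

Total ratio parts = 16. Expected numbers out of 896:
  gray-bodied normal-winged: 896 × 9/16 = 504
  gray-bodied vestigial-winged: 896 × 3/16 = 168
  ebony-bodied normal-winged: 896 × 3/16 = 168
  ebony-bodied vestigial-winged: 896 × 1/16 = 56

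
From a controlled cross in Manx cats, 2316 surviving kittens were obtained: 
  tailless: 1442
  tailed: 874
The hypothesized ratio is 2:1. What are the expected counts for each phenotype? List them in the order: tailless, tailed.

1544, 772

Expected counts for N = 2316 under a 2:1 ratio (total parts = 3):
  tailless: 2316 × 2/3 = 1544
  tailed: 2316 × 1/3 = 772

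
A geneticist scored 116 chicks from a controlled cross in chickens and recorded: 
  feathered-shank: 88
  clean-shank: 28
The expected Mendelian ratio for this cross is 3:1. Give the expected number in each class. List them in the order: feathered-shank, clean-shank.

The 3:1 ratio has 4 parts, so with N = 116 the expected counts are:
  feathered-shank: 116 × 3/4 = 87
  clean-shank: 116 × 1/4 = 29

87, 29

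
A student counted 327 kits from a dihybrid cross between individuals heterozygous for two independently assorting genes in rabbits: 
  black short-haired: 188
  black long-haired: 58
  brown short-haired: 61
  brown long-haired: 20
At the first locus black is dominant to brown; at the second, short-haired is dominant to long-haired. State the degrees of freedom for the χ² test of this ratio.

A dihybrid F₂ with independent assortment and complete dominance at both loci gives a 9:3:3:1 phenotypic ratio.
A goodness-of-fit test with 4 phenotype classes has df = 4 − 1 = 3.

3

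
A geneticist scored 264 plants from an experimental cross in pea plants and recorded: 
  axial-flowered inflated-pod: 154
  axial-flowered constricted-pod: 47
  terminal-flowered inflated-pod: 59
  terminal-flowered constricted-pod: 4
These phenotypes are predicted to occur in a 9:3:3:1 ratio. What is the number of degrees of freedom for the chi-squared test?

3

A goodness-of-fit test with 4 phenotype classes has df = 4 − 1 = 3.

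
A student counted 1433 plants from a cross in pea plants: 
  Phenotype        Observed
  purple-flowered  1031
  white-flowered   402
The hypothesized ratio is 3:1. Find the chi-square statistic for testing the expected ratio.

7.124

Expected counts for N = 1433 under a 3:1 ratio (total parts = 4):
  purple-flowered: 1433 × 3/4 = 1074.75
  white-flowered: 1433 × 1/4 = 358.25
χ² = Σ (O − E)² / E
  purple-flowered: (1031 − 1074.75)² / 1074.75 = 1.7809
  white-flowered: (402 − 358.25)² / 358.25 = 5.3428
χ² = 1.7809 + 5.3428 = 7.1237 ≈ 7.124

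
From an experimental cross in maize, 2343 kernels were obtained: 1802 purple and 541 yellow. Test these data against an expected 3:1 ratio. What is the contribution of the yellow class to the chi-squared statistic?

3.419

The 3:1 ratio has 4 parts, so with N = 2343 the expected counts are:
  purple: 2343 × 3/4 = 1757.25
  yellow: 2343 × 1/4 = 585.75
Contribution of yellow: (541 − 585.75)² / 585.75 = 3.4188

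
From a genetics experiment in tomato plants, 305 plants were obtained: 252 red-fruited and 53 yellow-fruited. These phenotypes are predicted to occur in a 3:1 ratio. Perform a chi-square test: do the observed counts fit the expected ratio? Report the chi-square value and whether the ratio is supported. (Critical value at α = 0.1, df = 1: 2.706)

9.452; not consistent

The 3:1 ratio has 4 parts, so with N = 305 the expected counts are:
  red-fruited: 305 × 3/4 = 228.75
  yellow-fruited: 305 × 1/4 = 76.25
χ² = Σ (O − E)² / E
  red-fruited: (252 − 228.75)² / 228.75 = 2.3631
  yellow-fruited: (53 − 76.25)² / 76.25 = 7.0893
χ² = 2.3631 + 7.0893 = 9.4524 ≈ 9.452
Degrees of freedom = 2 − 1 = 1; critical value at α = 0.1 is 2.706.
Since 9.452 > 2.706, we reject the null hypothesis — the data do not fit the 3:1 ratio.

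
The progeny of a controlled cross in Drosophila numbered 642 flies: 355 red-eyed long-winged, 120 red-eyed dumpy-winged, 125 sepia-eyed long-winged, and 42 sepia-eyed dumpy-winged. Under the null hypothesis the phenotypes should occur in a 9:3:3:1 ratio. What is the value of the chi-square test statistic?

0.370

Total ratio parts = 16. Expected numbers out of 642:
  red-eyed long-winged: 642 × 9/16 = 361.125
  red-eyed dumpy-winged: 642 × 3/16 = 120.375
  sepia-eyed long-winged: 642 × 3/16 = 120.375
  sepia-eyed dumpy-winged: 642 × 1/16 = 40.125
χ² = Σ (O − E)² / E
  red-eyed long-winged: (355 − 361.125)² / 361.125 = 0.1039
  red-eyed dumpy-winged: (120 − 120.375)² / 120.375 = 0.0012
  sepia-eyed long-winged: (125 − 120.375)² / 120.375 = 0.1777
  sepia-eyed dumpy-winged: (42 − 40.125)² / 40.125 = 0.0876
χ² = 0.1039 + 0.0012 + 0.1777 + 0.0876 = 0.3704 ≈ 0.370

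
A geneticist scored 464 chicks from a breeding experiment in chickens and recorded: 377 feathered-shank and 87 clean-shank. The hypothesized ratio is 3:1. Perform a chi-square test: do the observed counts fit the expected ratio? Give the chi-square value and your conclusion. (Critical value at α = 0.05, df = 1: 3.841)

9.667; not consistent

The 3:1 ratio has 4 parts, so with N = 464 the expected counts are:
  feathered-shank: 464 × 3/4 = 348
  clean-shank: 464 × 1/4 = 116
χ² = Σ (O − E)² / E
  feathered-shank: (377 − 348)² / 348 = 2.4167
  clean-shank: (87 − 116)² / 116 = 7.2500
χ² = 2.4167 + 7.2500 = 9.6667 ≈ 9.667
Degrees of freedom = 2 − 1 = 1; critical value at α = 0.05 is 3.841.
Since 9.667 > 3.841, we reject the null hypothesis — the data do not fit the 3:1 ratio.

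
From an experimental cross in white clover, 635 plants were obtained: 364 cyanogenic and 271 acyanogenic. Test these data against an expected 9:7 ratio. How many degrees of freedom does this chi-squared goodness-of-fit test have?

1

A goodness-of-fit test with 2 phenotype classes has df = 2 − 1 = 1.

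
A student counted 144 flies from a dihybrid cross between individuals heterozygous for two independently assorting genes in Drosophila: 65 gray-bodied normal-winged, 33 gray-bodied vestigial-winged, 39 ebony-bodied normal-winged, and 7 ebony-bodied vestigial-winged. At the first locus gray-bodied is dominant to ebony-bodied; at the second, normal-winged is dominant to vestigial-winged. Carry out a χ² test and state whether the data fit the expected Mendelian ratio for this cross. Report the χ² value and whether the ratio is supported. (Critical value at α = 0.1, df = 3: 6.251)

10.272; not consistent

A dihybrid F₂ with independent assortment and complete dominance at both loci gives a 9:3:3:1 phenotypic ratio.
The 9:3:3:1 ratio has 16 parts, so with N = 144 the expected counts are:
  gray-bodied normal-winged: 144 × 9/16 = 81
  gray-bodied vestigial-winged: 144 × 3/16 = 27
  ebony-bodied normal-winged: 144 × 3/16 = 27
  ebony-bodied vestigial-winged: 144 × 1/16 = 9
χ² = Σ (O − E)² / E
  gray-bodied normal-winged: (65 − 81)² / 81 = 3.1605
  gray-bodied vestigial-winged: (33 − 27)² / 27 = 1.3333
  ebony-bodied normal-winged: (39 − 27)² / 27 = 5.3333
  ebony-bodied vestigial-winged: (7 − 9)² / 9 = 0.4444
χ² = 3.1605 + 1.3333 + 5.3333 + 0.4444 = 10.2715 ≈ 10.272
Degrees of freedom = 4 − 1 = 3; critical value at α = 0.1 is 6.251.
Since 10.272 > 6.251, we reject the null hypothesis — the data do not fit the 9:3:3:1 ratio.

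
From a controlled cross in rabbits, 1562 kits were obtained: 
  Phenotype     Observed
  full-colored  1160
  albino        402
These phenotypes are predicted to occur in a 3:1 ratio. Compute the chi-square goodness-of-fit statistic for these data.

Total ratio parts = 4. Expected numbers out of 1562:
  full-colored: 1562 × 3/4 = 1171.5
  albino: 1562 × 1/4 = 390.5
χ² = Σ (O − E)² / E
  full-colored: (1160 − 1171.5)² / 1171.5 = 0.1129
  albino: (402 − 390.5)² / 390.5 = 0.3387
χ² = 0.1129 + 0.3387 = 0.4516 ≈ 0.452

0.452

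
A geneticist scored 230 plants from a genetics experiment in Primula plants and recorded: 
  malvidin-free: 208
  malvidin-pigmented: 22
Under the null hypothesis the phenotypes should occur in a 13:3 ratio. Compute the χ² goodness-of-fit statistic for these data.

Expected counts for N = 230 under a 13:3 ratio (total parts = 16):
  malvidin-free: 230 × 13/16 = 186.875
  malvidin-pigmented: 230 × 3/16 = 43.125
χ² = Σ (O − E)² / E
  malvidin-free: (208 − 186.875)² / 186.875 = 2.3880
  malvidin-pigmented: (22 − 43.125)² / 43.125 = 10.3482
χ² = 2.3880 + 10.3482 = 12.7362 ≈ 12.736

12.736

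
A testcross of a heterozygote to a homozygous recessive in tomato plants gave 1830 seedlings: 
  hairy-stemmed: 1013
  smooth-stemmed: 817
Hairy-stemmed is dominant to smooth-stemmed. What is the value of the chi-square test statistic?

A testcross of a heterozygote (Aa × aa) gives a 1:1 phenotypic ratio.
Expected counts for N = 1830 under a 1:1 ratio (total parts = 2):
  hairy-stemmed: 1830 × 1/2 = 915
  smooth-stemmed: 1830 × 1/2 = 915
χ² = Σ (O − E)² / E
  hairy-stemmed: (1013 − 915)² / 915 = 10.4962
  smooth-stemmed: (817 − 915)² / 915 = 10.4962
χ² = 10.4962 + 10.4962 = 20.9924 ≈ 20.992

20.992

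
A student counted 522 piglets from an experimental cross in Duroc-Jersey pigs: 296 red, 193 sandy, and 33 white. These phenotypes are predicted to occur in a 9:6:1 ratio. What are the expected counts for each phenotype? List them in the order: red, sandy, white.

Under the 9:6:1 hypothesis (Σ ratio = 16, N = 522):
  red: 522 × 9/16 = 293.625
  sandy: 522 × 6/16 = 195.75
  white: 522 × 1/16 = 32.625

293.625, 195.75, 32.625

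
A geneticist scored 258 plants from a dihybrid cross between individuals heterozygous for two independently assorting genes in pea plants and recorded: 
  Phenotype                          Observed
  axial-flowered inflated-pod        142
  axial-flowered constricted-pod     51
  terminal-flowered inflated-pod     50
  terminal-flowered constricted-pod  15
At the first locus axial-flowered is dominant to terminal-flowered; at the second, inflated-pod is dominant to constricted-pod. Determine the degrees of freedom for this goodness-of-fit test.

A dihybrid F₂ with independent assortment and complete dominance at both loci gives a 9:3:3:1 phenotypic ratio.
A goodness-of-fit test with 4 phenotype classes has df = 4 − 1 = 3.

3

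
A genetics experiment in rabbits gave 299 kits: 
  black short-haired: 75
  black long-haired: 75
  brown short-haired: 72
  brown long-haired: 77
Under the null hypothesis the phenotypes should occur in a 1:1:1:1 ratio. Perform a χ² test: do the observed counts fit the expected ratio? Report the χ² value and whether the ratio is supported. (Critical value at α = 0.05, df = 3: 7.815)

Total ratio parts = 4. Expected numbers out of 299:
  black short-haired: 299 × 1/4 = 74.75
  black long-haired: 299 × 1/4 = 74.75
  brown short-haired: 299 × 1/4 = 74.75
  brown long-haired: 299 × 1/4 = 74.75
χ² = Σ (O − E)² / E
  black short-haired: (75 − 74.75)² / 74.75 = 0.0008
  black long-haired: (75 − 74.75)² / 74.75 = 0.0008
  brown short-haired: (72 − 74.75)² / 74.75 = 0.1012
  brown long-haired: (77 − 74.75)² / 74.75 = 0.0677
χ² = 0.0008 + 0.0008 + 0.1012 + 0.0677 = 0.1705 ≈ 0.171
Degrees of freedom = 4 − 1 = 3; critical value at α = 0.05 is 7.815.
Since 0.171 < 7.815, we fail to reject the null hypothesis — the data are consistent with the 1:1:1:1 ratio.

0.171; consistent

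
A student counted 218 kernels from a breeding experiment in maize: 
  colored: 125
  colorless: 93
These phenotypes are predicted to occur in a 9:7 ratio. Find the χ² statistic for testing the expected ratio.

0.105

Expected counts for N = 218 under a 9:7 ratio (total parts = 16):
  colored: 218 × 9/16 = 122.625
  colorless: 218 × 7/16 = 95.375
χ² = Σ (O − E)² / E
  colored: (125 − 122.625)² / 122.625 = 0.0460
  colorless: (93 − 95.375)² / 95.375 = 0.0591
χ² = 0.0460 + 0.0591 = 0.1051 ≈ 0.105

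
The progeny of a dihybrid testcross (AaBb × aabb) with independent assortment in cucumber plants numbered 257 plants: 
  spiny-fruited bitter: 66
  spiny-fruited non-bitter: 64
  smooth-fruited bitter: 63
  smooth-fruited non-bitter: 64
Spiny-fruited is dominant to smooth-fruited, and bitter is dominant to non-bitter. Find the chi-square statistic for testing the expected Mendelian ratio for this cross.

0.074

A dihybrid testcross with independent assortment gives a 1:1:1:1 ratio.
Total ratio parts = 4. Expected numbers out of 257:
  spiny-fruited bitter: 257 × 1/4 = 64.25
  spiny-fruited non-bitter: 257 × 1/4 = 64.25
  smooth-fruited bitter: 257 × 1/4 = 64.25
  smooth-fruited non-bitter: 257 × 1/4 = 64.25
χ² = Σ (O − E)² / E
  spiny-fruited bitter: (66 − 64.25)² / 64.25 = 0.0477
  spiny-fruited non-bitter: (64 − 64.25)² / 64.25 = 0.0010
  smooth-fruited bitter: (63 − 64.25)² / 64.25 = 0.0243
  smooth-fruited non-bitter: (64 − 64.25)² / 64.25 = 0.0010
χ² = 0.0477 + 0.0010 + 0.0243 + 0.0010 = 0.074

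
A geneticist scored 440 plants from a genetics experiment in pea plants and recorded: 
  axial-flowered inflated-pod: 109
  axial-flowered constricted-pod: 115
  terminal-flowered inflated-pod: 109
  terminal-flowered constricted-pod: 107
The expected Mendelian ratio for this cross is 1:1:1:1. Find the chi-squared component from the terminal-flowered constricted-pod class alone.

Under the 1:1:1:1 hypothesis (Σ ratio = 4, N = 440):
  axial-flowered inflated-pod: 440 × 1/4 = 110
  axial-flowered constricted-pod: 440 × 1/4 = 110
  terminal-flowered inflated-pod: 440 × 1/4 = 110
  terminal-flowered constricted-pod: 440 × 1/4 = 110
Contribution of terminal-flowered constricted-pod: (107 − 110)² / 110 = 0.0818

0.082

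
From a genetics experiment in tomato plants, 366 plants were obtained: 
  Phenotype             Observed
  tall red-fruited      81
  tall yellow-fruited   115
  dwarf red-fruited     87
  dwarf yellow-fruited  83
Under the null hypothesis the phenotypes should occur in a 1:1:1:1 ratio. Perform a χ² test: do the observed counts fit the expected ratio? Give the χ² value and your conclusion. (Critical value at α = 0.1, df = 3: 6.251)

8.251; not consistent

The 1:1:1:1 ratio has 4 parts, so with N = 366 the expected counts are:
  tall red-fruited: 366 × 1/4 = 91.5
  tall yellow-fruited: 366 × 1/4 = 91.5
  dwarf red-fruited: 366 × 1/4 = 91.5
  dwarf yellow-fruited: 366 × 1/4 = 91.5
χ² = Σ (O − E)² / E
  tall red-fruited: (81 − 91.5)² / 91.5 = 1.2049
  tall yellow-fruited: (115 − 91.5)² / 91.5 = 6.0355
  dwarf red-fruited: (87 − 91.5)² / 91.5 = 0.2213
  dwarf yellow-fruited: (83 − 91.5)² / 91.5 = 0.7896
χ² = 1.2049 + 6.0355 + 0.2213 + 0.7896 = 8.2513 ≈ 8.251
Degrees of freedom = 4 − 1 = 3; critical value at α = 0.1 is 6.251.
Since 8.251 > 6.251, we reject the null hypothesis — the data do not fit the 1:1:1:1 ratio.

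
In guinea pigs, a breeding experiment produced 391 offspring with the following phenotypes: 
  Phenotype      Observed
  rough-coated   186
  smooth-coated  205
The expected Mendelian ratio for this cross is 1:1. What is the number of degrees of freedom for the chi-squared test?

A goodness-of-fit test with 2 phenotype classes has df = 2 − 1 = 1.

1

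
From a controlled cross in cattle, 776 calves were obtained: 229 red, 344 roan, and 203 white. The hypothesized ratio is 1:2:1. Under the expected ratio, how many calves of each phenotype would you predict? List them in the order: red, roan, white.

Expected counts for N = 776 under a 1:2:1 ratio (total parts = 4):
  red: 776 × 1/4 = 194
  roan: 776 × 2/4 = 388
  white: 776 × 1/4 = 194

194, 388, 194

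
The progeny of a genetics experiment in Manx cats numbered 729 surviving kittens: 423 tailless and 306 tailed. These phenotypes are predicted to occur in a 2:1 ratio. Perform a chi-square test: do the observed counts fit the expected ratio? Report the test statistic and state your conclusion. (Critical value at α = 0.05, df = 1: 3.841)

Expected counts for N = 729 under a 2:1 ratio (total parts = 3):
  tailless: 729 × 2/3 = 486
  tailed: 729 × 1/3 = 243
χ² = Σ (O − E)² / E
  tailless: (423 − 486)² / 486 = 8.1667
  tailed: (306 − 243)² / 243 = 16.3333
χ² = 8.1667 + 16.3333 = 24.500
Degrees of freedom = 2 − 1 = 1; critical value at α = 0.05 is 3.841.
Since 24.500 > 3.841, we reject the null hypothesis — the data do not fit the 2:1 ratio.

24.500; not consistent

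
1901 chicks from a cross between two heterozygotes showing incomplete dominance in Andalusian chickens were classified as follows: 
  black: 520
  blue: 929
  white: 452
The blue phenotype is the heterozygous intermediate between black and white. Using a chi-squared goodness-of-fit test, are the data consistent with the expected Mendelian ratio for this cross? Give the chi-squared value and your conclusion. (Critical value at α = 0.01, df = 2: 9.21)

With incomplete dominance, a heterozygote × heterozygote cross gives a 1:2:1 phenotypic ratio.
Under the 1:2:1 hypothesis (Σ ratio = 4, N = 1901):
  black: 1901 × 1/4 = 475.25
  blue: 1901 × 2/4 = 950.5
  white: 1901 × 1/4 = 475.25
χ² = Σ (O − E)² / E
  black: (520 − 475.25)² / 475.25 = 4.2137
  blue: (929 − 950.5)² / 950.5 = 0.4863
  white: (452 − 475.25)² / 475.25 = 1.1374
χ² = 4.2137 + 0.4863 + 1.1374 = 5.8374 ≈ 5.837
Degrees of freedom = 3 − 1 = 2; critical value at α = 0.01 is 9.21.
Since 5.837 < 9.21, we fail to reject the null hypothesis — the data are consistent with the 1:2:1 ratio.

5.837; consistent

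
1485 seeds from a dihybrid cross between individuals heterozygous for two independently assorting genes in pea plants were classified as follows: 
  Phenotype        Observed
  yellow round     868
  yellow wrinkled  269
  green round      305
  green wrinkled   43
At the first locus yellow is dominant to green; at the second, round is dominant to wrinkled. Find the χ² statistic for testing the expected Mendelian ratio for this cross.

A dihybrid F₂ with independent assortment and complete dominance at both loci gives a 9:3:3:1 phenotypic ratio.
The 9:3:3:1 ratio has 16 parts, so with N = 1485 the expected counts are:
  yellow round: 1485 × 9/16 = 835.3125
  yellow wrinkled: 1485 × 3/16 = 278.4375
  green round: 1485 × 3/16 = 278.4375
  green wrinkled: 1485 × 1/16 = 92.8125
χ² = Σ (O − E)² / E
  yellow round: (868 − 835.3125)² / 835.3125 = 1.2791
  yellow wrinkled: (269 − 278.4375)² / 278.4375 = 0.3199
  green round: (305 − 278.4375)² / 278.4375 = 2.5340
  green wrinkled: (43 − 92.8125)² / 92.8125 = 26.7344
χ² = 1.2791 + 0.3199 + 2.5340 + 26.7344 = 30.8674 ≈ 30.867

30.867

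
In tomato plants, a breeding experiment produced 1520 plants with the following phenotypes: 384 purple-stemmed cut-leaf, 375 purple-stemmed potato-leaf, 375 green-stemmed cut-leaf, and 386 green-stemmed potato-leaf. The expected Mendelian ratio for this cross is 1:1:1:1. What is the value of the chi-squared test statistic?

0.268

Total ratio parts = 4. Expected numbers out of 1520:
  purple-stemmed cut-leaf: 1520 × 1/4 = 380
  purple-stemmed potato-leaf: 1520 × 1/4 = 380
  green-stemmed cut-leaf: 1520 × 1/4 = 380
  green-stemmed potato-leaf: 1520 × 1/4 = 380
χ² = Σ (O − E)² / E
  purple-stemmed cut-leaf: (384 − 380)² / 380 = 0.0421
  purple-stemmed potato-leaf: (375 − 380)² / 380 = 0.0658
  green-stemmed cut-leaf: (375 − 380)² / 380 = 0.0658
  green-stemmed potato-leaf: (386 − 380)² / 380 = 0.0947
χ² = 0.0421 + 0.0658 + 0.0658 + 0.0947 = 0.2684 ≈ 0.268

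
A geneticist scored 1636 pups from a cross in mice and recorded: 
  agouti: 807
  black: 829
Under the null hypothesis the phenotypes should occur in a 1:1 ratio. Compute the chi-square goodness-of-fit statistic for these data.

0.296

Expected counts for N = 1636 under a 1:1 ratio (total parts = 2):
  agouti: 1636 × 1/2 = 818
  black: 1636 × 1/2 = 818
χ² = Σ (O − E)² / E
  agouti: (807 − 818)² / 818 = 0.1479
  black: (829 − 818)² / 818 = 0.1479
χ² = 0.1479 + 0.1479 = 0.2958 ≈ 0.296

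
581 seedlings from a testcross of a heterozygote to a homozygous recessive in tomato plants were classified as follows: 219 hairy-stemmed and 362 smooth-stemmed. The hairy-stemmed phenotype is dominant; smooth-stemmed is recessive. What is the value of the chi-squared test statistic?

A testcross of a heterozygote (Aa × aa) gives a 1:1 phenotypic ratio.
Total ratio parts = 2. Expected numbers out of 581:
  hairy-stemmed: 581 × 1/2 = 290.5
  smooth-stemmed: 581 × 1/2 = 290.5
χ² = Σ (O − E)² / E
  hairy-stemmed: (219 − 290.5)² / 290.5 = 17.5981
  smooth-stemmed: (362 − 290.5)² / 290.5 = 17.5981
χ² = 17.5981 + 17.5981 = 35.1962 ≈ 35.196

35.196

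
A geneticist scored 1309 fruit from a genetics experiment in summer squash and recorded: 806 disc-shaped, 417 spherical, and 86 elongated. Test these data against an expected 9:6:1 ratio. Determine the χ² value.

The 9:6:1 ratio has 16 parts, so with N = 1309 the expected counts are:
  disc-shaped: 1309 × 9/16 = 736.3125
  spherical: 1309 × 6/16 = 490.875
  elongated: 1309 × 1/16 = 81.8125
χ² = Σ (O − E)² / E
  disc-shaped: (806 − 736.3125)² / 736.3125 = 6.5955
  spherical: (417 − 490.875)² / 490.875 = 11.1179
  elongated: (86 − 81.8125)² / 81.8125 = 0.2143
χ² = 6.5955 + 11.1179 + 0.2143 = 17.9277 ≈ 17.928

17.928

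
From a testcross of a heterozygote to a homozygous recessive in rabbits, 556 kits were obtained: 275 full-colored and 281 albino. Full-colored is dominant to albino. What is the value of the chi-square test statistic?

A testcross of a heterozygote (Aa × aa) gives a 1:1 phenotypic ratio.
The 1:1 ratio has 2 parts, so with N = 556 the expected counts are:
  full-colored: 556 × 1/2 = 278
  albino: 556 × 1/2 = 278
χ² = Σ (O − E)² / E
  full-colored: (275 − 278)² / 278 = 0.0324
  albino: (281 − 278)² / 278 = 0.0324
χ² = 0.0324 + 0.0324 = 0.0648 ≈ 0.065

0.065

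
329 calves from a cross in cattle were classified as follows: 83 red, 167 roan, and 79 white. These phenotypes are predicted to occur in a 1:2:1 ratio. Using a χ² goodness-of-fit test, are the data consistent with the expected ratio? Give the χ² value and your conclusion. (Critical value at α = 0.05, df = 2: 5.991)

Total ratio parts = 4. Expected numbers out of 329:
  red: 329 × 1/4 = 82.25
  roan: 329 × 2/4 = 164.5
  white: 329 × 1/4 = 82.25
χ² = Σ (O − E)² / E
  red: (83 − 82.25)² / 82.25 = 0.0068
  roan: (167 − 164.5)² / 164.5 = 0.0380
  white: (79 − 82.25)² / 82.25 = 0.1284
χ² = 0.0068 + 0.0380 + 0.1284 = 0.1732 ≈ 0.173
Degrees of freedom = 3 − 1 = 2; critical value at α = 0.05 is 5.991.
Since 0.173 < 5.991, we fail to reject the null hypothesis — the data are consistent with the 1:2:1 ratio.

0.173; consistent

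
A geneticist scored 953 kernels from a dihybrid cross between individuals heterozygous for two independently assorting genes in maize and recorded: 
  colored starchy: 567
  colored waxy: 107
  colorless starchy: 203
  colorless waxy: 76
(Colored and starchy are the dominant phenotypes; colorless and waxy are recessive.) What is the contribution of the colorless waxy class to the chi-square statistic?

4.536

A dihybrid F₂ with independent assortment and complete dominance at both loci gives a 9:3:3:1 phenotypic ratio.
Expected counts for N = 953 under a 9:3:3:1 ratio (total parts = 16):
  colored starchy: 953 × 9/16 = 536.0625
  colored waxy: 953 × 3/16 = 178.6875
  colorless starchy: 953 × 3/16 = 178.6875
  colorless waxy: 953 × 1/16 = 59.5625
Contribution of colorless waxy: (76 − 59.5625)² / 59.5625 = 4.5363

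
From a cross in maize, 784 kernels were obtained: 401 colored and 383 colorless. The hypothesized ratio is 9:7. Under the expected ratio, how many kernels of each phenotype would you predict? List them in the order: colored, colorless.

Total ratio parts = 16. Expected numbers out of 784:
  colored: 784 × 9/16 = 441
  colorless: 784 × 7/16 = 343

441, 343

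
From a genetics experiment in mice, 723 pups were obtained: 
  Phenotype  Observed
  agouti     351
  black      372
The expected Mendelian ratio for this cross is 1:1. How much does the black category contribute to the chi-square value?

0.305

Total ratio parts = 2. Expected numbers out of 723:
  agouti: 723 × 1/2 = 361.5
  black: 723 × 1/2 = 361.5
Contribution of black: (372 − 361.5)² / 361.5 = 0.3050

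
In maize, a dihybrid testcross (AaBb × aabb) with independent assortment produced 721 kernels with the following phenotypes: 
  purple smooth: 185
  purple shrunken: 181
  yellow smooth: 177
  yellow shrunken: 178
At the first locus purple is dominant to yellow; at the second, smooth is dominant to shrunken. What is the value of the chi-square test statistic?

A dihybrid testcross with independent assortment gives a 1:1:1:1 ratio.
Expected counts for N = 721 under a 1:1:1:1 ratio (total parts = 4):
  purple smooth: 721 × 1/4 = 180.25
  purple shrunken: 721 × 1/4 = 180.25
  yellow smooth: 721 × 1/4 = 180.25
  yellow shrunken: 721 × 1/4 = 180.25
χ² = Σ (O − E)² / E
  purple smooth: (185 − 180.25)² / 180.25 = 0.1252
  purple shrunken: (181 − 180.25)² / 180.25 = 0.0031
  yellow smooth: (177 − 180.25)² / 180.25 = 0.0586
  yellow shrunken: (178 − 180.25)² / 180.25 = 0.0281
χ² = 0.1252 + 0.0031 + 0.0586 + 0.0281 = 0.215

0.215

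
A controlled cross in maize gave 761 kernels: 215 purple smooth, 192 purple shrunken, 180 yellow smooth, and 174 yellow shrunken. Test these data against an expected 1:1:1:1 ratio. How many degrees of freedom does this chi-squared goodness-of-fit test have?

3

A goodness-of-fit test with 4 phenotype classes has df = 4 − 1 = 3.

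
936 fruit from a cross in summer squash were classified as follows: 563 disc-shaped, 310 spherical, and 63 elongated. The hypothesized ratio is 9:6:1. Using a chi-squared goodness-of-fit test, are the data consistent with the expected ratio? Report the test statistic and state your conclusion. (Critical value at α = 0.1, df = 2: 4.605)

7.666; not consistent

Under the 9:6:1 hypothesis (Σ ratio = 16, N = 936):
  disc-shaped: 936 × 9/16 = 526.5
  spherical: 936 × 6/16 = 351
  elongated: 936 × 1/16 = 58.5
χ² = Σ (O − E)² / E
  disc-shaped: (563 − 526.5)² / 526.5 = 2.5304
  spherical: (310 − 351)² / 351 = 4.7892
  elongated: (63 − 58.5)² / 58.5 = 0.3462
χ² = 2.5304 + 4.7892 + 0.3462 = 7.6658 ≈ 7.666
Degrees of freedom = 3 − 1 = 2; critical value at α = 0.1 is 4.605.
Since 7.666 > 4.605, we reject the null hypothesis — the data do not fit the 9:6:1 ratio.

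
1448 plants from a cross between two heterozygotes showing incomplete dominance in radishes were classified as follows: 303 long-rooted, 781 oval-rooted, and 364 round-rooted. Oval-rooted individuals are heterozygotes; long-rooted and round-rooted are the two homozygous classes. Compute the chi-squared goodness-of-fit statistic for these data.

14.115

With incomplete dominance, a heterozygote × heterozygote cross gives a 1:2:1 phenotypic ratio.
The 1:2:1 ratio has 4 parts, so with N = 1448 the expected counts are:
  long-rooted: 1448 × 1/4 = 362
  oval-rooted: 1448 × 2/4 = 724
  round-rooted: 1448 × 1/4 = 362
χ² = Σ (O − E)² / E
  long-rooted: (303 − 362)² / 362 = 9.6160
  oval-rooted: (781 − 724)² / 724 = 4.4876
  round-rooted: (364 − 362)² / 362 = 0.0110
χ² = 9.6160 + 4.4876 + 0.0110 = 14.1146 ≈ 14.115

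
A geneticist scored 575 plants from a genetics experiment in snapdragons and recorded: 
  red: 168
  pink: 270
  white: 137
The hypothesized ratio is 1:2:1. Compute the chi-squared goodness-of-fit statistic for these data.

5.473

Expected counts for N = 575 under a 1:2:1 ratio (total parts = 4):
  red: 575 × 1/4 = 143.75
  pink: 575 × 2/4 = 287.5
  white: 575 × 1/4 = 143.75
χ² = Σ (O − E)² / E
  red: (168 − 143.75)² / 143.75 = 4.0909
  pink: (270 − 287.5)² / 287.5 = 1.0652
  white: (137 − 143.75)² / 143.75 = 0.3170
χ² = 4.0909 + 1.0652 + 0.3170 = 5.4731 ≈ 5.473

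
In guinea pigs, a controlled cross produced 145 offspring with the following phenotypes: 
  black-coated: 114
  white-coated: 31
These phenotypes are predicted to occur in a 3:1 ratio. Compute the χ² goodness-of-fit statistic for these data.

Under the 3:1 hypothesis (Σ ratio = 4, N = 145):
  black-coated: 145 × 3/4 = 108.75
  white-coated: 145 × 1/4 = 36.25
χ² = Σ (O − E)² / E
  black-coated: (114 − 108.75)² / 108.75 = 0.2534
  white-coated: (31 − 36.25)² / 36.25 = 0.7603
χ² = 0.2534 + 0.7603 = 1.0137 ≈ 1.014

1.014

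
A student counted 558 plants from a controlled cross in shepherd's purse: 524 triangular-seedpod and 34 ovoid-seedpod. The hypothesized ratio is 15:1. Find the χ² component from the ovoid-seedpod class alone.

0.022

Under the 15:1 hypothesis (Σ ratio = 16, N = 558):
  triangular-seedpod: 558 × 15/16 = 523.125
  ovoid-seedpod: 558 × 1/16 = 34.875
Contribution of ovoid-seedpod: (34 − 34.875)² / 34.875 = 0.0220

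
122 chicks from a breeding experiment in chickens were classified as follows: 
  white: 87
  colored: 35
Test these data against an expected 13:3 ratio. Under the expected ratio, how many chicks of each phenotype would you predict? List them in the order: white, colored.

99.125, 22.875

Expected counts for N = 122 under a 13:3 ratio (total parts = 16):
  white: 122 × 13/16 = 99.125
  colored: 122 × 3/16 = 22.875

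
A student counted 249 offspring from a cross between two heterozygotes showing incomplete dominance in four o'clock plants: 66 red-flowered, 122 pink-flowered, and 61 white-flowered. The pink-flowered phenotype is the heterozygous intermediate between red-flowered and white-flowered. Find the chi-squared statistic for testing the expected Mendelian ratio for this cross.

With incomplete dominance, a heterozygote × heterozygote cross gives a 1:2:1 phenotypic ratio.
Expected counts for N = 249 under a 1:2:1 ratio (total parts = 4):
  red-flowered: 249 × 1/4 = 62.25
  pink-flowered: 249 × 2/4 = 124.5
  white-flowered: 249 × 1/4 = 62.25
χ² = Σ (O − E)² / E
  red-flowered: (66 − 62.25)² / 62.25 = 0.2259
  pink-flowered: (122 − 124.5)² / 124.5 = 0.0502
  white-flowered: (61 − 62.25)² / 62.25 = 0.0251
χ² = 0.2259 + 0.0502 + 0.0251 = 0.3012 ≈ 0.301

0.301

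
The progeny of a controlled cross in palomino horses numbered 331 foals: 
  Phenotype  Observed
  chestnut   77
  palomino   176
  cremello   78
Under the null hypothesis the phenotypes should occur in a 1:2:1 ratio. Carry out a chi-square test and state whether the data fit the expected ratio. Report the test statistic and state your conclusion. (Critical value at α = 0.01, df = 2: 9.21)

Total ratio parts = 4. Expected numbers out of 331:
  chestnut: 331 × 1/4 = 82.75
  palomino: 331 × 2/4 = 165.5
  cremello: 331 × 1/4 = 82.75
χ² = Σ (O − E)² / E
  chestnut: (77 − 82.75)² / 82.75 = 0.3995
  palomino: (176 − 165.5)² / 165.5 = 0.6662
  cremello: (78 − 82.75)² / 82.75 = 0.2727
χ² = 0.3995 + 0.6662 + 0.2727 = 1.3384 ≈ 1.338
Degrees of freedom = 3 − 1 = 2; critical value at α = 0.01 is 9.21.
Since 1.338 < 9.21, we fail to reject the null hypothesis — the data are consistent with the 1:2:1 ratio.

1.338; consistent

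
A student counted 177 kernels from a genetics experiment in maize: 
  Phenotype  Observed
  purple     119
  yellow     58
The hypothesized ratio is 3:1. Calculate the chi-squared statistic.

Total ratio parts = 4. Expected numbers out of 177:
  purple: 177 × 3/4 = 132.75
  yellow: 177 × 1/4 = 44.25
χ² = Σ (O − E)² / E
  purple: (119 − 132.75)² / 132.75 = 1.4242
  yellow: (58 − 44.25)² / 44.25 = 4.2726
χ² = 1.4242 + 4.2726 = 5.6968 ≈ 5.697

5.697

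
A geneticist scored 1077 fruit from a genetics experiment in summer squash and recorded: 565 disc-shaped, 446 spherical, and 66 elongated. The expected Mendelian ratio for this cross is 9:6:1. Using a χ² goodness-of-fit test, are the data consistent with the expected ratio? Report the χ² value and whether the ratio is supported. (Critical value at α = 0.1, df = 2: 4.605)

The 9:6:1 ratio has 16 parts, so with N = 1077 the expected counts are:
  disc-shaped: 1077 × 9/16 = 605.8125
  spherical: 1077 × 6/16 = 403.875
  elongated: 1077 × 1/16 = 67.3125
χ² = Σ (O − E)² / E
  disc-shaped: (565 − 605.8125)² / 605.8125 = 2.7495
  spherical: (446 − 403.875)² / 403.875 = 4.3937
  elongated: (66 − 67.3125)² / 67.3125 = 0.0256
χ² = 2.7495 + 4.3937 + 0.0256 = 7.1688 ≈ 7.169
Degrees of freedom = 3 − 1 = 2; critical value at α = 0.1 is 4.605.
Since 7.169 > 4.605, we reject the null hypothesis — the data do not fit the 9:6:1 ratio.

7.169; not consistent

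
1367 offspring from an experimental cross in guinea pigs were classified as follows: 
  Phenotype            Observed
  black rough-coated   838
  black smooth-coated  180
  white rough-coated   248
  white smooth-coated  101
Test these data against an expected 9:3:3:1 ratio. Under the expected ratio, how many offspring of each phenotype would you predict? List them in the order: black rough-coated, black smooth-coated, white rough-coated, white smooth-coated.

768.9375, 256.3125, 256.3125, 85.4375

Expected counts for N = 1367 under a 9:3:3:1 ratio (total parts = 16):
  black rough-coated: 1367 × 9/16 = 768.9375
  black smooth-coated: 1367 × 3/16 = 256.3125
  white rough-coated: 1367 × 3/16 = 256.3125
  white smooth-coated: 1367 × 1/16 = 85.4375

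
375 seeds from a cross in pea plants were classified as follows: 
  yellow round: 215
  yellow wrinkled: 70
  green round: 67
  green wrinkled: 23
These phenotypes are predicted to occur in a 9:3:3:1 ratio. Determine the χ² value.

0.244

Under the 9:3:3:1 hypothesis (Σ ratio = 16, N = 375):
  yellow round: 375 × 9/16 = 210.9375
  yellow wrinkled: 375 × 3/16 = 70.3125
  green round: 375 × 3/16 = 70.3125
  green wrinkled: 375 × 1/16 = 23.4375
χ² = Σ (O − E)² / E
  yellow round: (215 − 210.9375)² / 210.9375 = 0.0782
  yellow wrinkled: (70 − 70.3125)² / 70.3125 = 0.0014
  green round: (67 − 70.3125)² / 70.3125 = 0.1561
  green wrinkled: (23 − 23.4375)² / 23.4375 = 0.0082
χ² = 0.0782 + 0.0014 + 0.1561 + 0.0082 = 0.2439 ≈ 0.244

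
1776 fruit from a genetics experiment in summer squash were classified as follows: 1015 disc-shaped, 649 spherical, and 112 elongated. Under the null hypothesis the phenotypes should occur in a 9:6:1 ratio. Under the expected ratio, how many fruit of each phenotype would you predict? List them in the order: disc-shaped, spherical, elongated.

Total ratio parts = 16. Expected numbers out of 1776:
  disc-shaped: 1776 × 9/16 = 999
  spherical: 1776 × 6/16 = 666
  elongated: 1776 × 1/16 = 111

999, 666, 111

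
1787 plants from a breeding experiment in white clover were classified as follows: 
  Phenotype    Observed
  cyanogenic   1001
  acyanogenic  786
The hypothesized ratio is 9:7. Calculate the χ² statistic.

0.040

The 9:7 ratio has 16 parts, so with N = 1787 the expected counts are:
  cyanogenic: 1787 × 9/16 = 1005.1875
  acyanogenic: 1787 × 7/16 = 781.8125
χ² = Σ (O − E)² / E
  cyanogenic: (1001 − 1005.1875)² / 1005.1875 = 0.0174
  acyanogenic: (786 − 781.8125)² / 781.8125 = 0.0224
χ² = 0.0174 + 0.0224 = 0.0398 ≈ 0.040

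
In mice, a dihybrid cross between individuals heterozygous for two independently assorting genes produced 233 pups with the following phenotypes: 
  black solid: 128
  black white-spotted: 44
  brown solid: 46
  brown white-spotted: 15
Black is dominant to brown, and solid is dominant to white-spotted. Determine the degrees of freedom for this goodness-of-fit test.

A dihybrid F₂ with independent assortment and complete dominance at both loci gives a 9:3:3:1 phenotypic ratio.
A goodness-of-fit test with 4 phenotype classes has df = 4 − 1 = 3.

3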